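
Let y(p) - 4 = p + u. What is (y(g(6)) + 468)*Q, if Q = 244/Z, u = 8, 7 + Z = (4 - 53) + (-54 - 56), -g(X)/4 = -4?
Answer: -60512/83 ≈ -729.06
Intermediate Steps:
g(X) = 16 (g(X) = -4*(-4) = 16)
Z = -166 (Z = -7 + ((4 - 53) + (-54 - 56)) = -7 + (-49 - 110) = -7 - 159 = -166)
Q = -122/83 (Q = 244/(-166) = 244*(-1/166) = -122/83 ≈ -1.4699)
y(p) = 12 + p (y(p) = 4 + (p + 8) = 4 + (8 + p) = 12 + p)
(y(g(6)) + 468)*Q = ((12 + 16) + 468)*(-122/83) = (28 + 468)*(-122/83) = 496*(-122/83) = -60512/83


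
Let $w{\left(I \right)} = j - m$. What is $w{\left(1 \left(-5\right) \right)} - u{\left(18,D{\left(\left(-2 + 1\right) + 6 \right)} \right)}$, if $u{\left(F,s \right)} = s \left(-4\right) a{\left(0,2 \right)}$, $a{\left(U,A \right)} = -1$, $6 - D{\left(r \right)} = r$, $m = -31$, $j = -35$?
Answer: $-8$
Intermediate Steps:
$D{\left(r \right)} = 6 - r$
$u{\left(F,s \right)} = 4 s$ ($u{\left(F,s \right)} = s \left(-4\right) \left(-1\right) = - 4 s \left(-1\right) = 4 s$)
$w{\left(I \right)} = -4$ ($w{\left(I \right)} = -35 - -31 = -35 + 31 = -4$)
$w{\left(1 \left(-5\right) \right)} - u{\left(18,D{\left(\left(-2 + 1\right) + 6 \right)} \right)} = -4 - 4 \left(6 - \left(\left(-2 + 1\right) + 6\right)\right) = -4 - 4 \left(6 - \left(-1 + 6\right)\right) = -4 - 4 \left(6 - 5\right) = -4 - 4 \cdot 1 = -4 - 4 = -8$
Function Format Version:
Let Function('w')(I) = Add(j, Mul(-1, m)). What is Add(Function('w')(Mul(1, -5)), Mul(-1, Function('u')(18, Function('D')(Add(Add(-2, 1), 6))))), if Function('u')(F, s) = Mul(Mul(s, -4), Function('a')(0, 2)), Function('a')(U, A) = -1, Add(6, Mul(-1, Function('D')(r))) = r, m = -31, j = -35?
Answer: -8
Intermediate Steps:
Function('D')(r) = Add(6, Mul(-1, r))
Function('u')(F, s) = Mul(4, s) (Function('u')(F, s) = Mul(Mul(s, -4), -1) = Mul(Mul(-4, s), -1) = Mul(4, s))
Function('w')(I) = -4 (Function('w')(I) = Add(-35, Mul(-1, -31)) = Add(-35, 31) = -4)
Add(Function('w')(Mul(1, -5)), Mul(-1, Function('u')(18, Function('D')(Add(Add(-2, 1), 6))))) = Add(-4, Mul(-1, Mul(4, Add(6, Mul(-1, Add(Add(-2, 1), 6)))))) = Add(-4, Mul(-1, Mul(4, Add(6, Mul(-1, Add(-1, 6)))))) = Add(-4, Mul(-1, Mul(4, Add(6, Mul(-1, 5))))) = Add(-4, Mul(-1, Mul(4, Add(6, -5)))) = Add(-4, Mul(-1, Mul(4, 1))) = Add(-4, Mul(-1, 4)) = Add(-4, -4) = -8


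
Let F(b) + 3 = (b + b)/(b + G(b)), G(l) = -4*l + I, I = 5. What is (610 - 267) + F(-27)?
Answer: 14593/43 ≈ 339.37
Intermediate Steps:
G(l) = 5 - 4*l (G(l) = -4*l + 5 = 5 - 4*l)
F(b) = -3 + 2*b/(5 - 3*b) (F(b) = -3 + (b + b)/(b + (5 - 4*b)) = -3 + (2*b)/(5 - 3*b) = -3 + 2*b/(5 - 3*b))
(610 - 267) + F(-27) = (610 - 267) + (15 - 11*(-27))/(-5 + 3*(-27)) = 343 + (15 + 297)/(-5 - 81) = 343 + 312/(-86) = 343 - 1/86*312 = 343 - 156/43 = 14593/43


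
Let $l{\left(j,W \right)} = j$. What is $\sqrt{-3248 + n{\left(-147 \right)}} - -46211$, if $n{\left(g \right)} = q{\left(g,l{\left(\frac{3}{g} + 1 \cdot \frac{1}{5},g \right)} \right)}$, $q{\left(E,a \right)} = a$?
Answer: $46211 + \frac{2 i \sqrt{994645}}{35} \approx 46211.0 + 56.99 i$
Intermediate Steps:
$n{\left(g \right)} = \frac{1}{5} + \frac{3}{g}$ ($n{\left(g \right)} = \frac{3}{g} + 1 \cdot \frac{1}{5} = \frac{3}{g} + \frac{1}{5} = \frac{1}{5} + \frac{3}{g}$)
$\sqrt{-3248 + n{\left(-147 \right)}} - -46211 = \sqrt{-3248 + \frac{15 - 147}{5 \left(-147\right)}} - -46211 = \sqrt{-3248 + \frac{1}{5} \left(- \frac{1}{147}\right) \left(-132\right)} + 46211 = \sqrt{-3248 + \frac{44}{245}} + 46211 = \sqrt{- \frac{795716}{245}} + 46211 = \frac{2 i \sqrt{994645}}{35} + 46211 = 46211 + \frac{2 i \sqrt{994645}}{35}$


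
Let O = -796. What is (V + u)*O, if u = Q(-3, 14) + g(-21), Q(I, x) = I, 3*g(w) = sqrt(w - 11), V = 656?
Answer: -519788 - 3184*I*sqrt(2)/3 ≈ -5.1979e+5 - 1501.0*I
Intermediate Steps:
g(w) = sqrt(-11 + w)/3 (g(w) = sqrt(w - 11)/3 = sqrt(-11 + w)/3)
u = -3 + 4*I*sqrt(2)/3 (u = -3 + sqrt(-11 - 21)/3 = -3 + sqrt(-32)/3 = -3 + (4*I*sqrt(2))/3 = -3 + 4*I*sqrt(2)/3 ≈ -3.0 + 1.8856*I)
(V + u)*O = (656 + (-3 + 4*I*sqrt(2)/3))*(-796) = (653 + 4*I*sqrt(2)/3)*(-796) = -519788 - 3184*I*sqrt(2)/3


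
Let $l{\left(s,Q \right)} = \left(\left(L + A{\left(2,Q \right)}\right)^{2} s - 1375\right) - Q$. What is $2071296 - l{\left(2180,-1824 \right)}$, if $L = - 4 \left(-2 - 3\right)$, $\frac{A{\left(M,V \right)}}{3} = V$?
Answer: $-64796911873$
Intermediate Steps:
$A{\left(M,V \right)} = 3 V$
$L = 20$ ($L = \left(-4\right) \left(-5\right) = 20$)
$l{\left(s,Q \right)} = -1375 - Q + s \left(20 + 3 Q\right)^{2}$ ($l{\left(s,Q \right)} = \left(\left(20 + 3 Q\right)^{2} s - 1375\right) - Q = \left(s \left(20 + 3 Q\right)^{2} - 1375\right) - Q = \left(-1375 + s \left(20 + 3 Q\right)^{2}\right) - Q = -1375 - Q + s \left(20 + 3 Q\right)^{2}$)
$2071296 - l{\left(2180,-1824 \right)} = 2071296 - \left(-1375 - -1824 + 2180 \left(20 + 3 \left(-1824\right)\right)^{2}\right) = 2071296 - \left(-1375 + 1824 + 2180 \left(20 - 5472\right)^{2}\right) = 2071296 - \left(-1375 + 1824 + 2180 \left(-5452\right)^{2}\right) = 2071296 - \left(-1375 + 1824 + 2180 \cdot 29724304\right) = 2071296 - \left(-1375 + 1824 + 64798982720\right) = 2071296 - 64798983169 = -64796911873$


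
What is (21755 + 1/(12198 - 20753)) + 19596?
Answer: 353757804/8555 ≈ 41351.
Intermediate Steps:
(21755 + 1/(12198 - 20753)) + 19596 = (21755 + 1/(-8555)) + 19596 = (21755 - 1/8555) + 19596 = 186114024/8555 + 19596 = 353757804/8555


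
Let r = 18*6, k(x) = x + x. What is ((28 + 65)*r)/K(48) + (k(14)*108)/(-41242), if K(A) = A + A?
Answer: 17247681/164968 ≈ 104.55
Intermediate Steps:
K(A) = 2*A
k(x) = 2*x
r = 108
((28 + 65)*r)/K(48) + (k(14)*108)/(-41242) = ((28 + 65)*108)/((2*48)) + ((2*14)*108)/(-41242) = (93*108)/96 + (28*108)*(-1/41242) = 10044*(1/96) + 3024*(-1/41242) = 837/8 - 1512/20621 = 17247681/164968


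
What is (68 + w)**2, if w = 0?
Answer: 4624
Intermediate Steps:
(68 + w)**2 = (68 + 0)**2 = 68**2 = 4624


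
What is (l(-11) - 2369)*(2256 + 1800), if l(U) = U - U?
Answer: -9608664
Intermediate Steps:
l(U) = 0
(l(-11) - 2369)*(2256 + 1800) = (0 - 2369)*(2256 + 1800) = -2369*4056 = -9608664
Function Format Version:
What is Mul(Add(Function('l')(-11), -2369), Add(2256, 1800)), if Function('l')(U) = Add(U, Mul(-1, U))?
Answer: -9608664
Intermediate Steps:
Function('l')(U) = 0
Mul(Add(Function('l')(-11), -2369), Add(2256, 1800)) = Mul(Add(0, -2369), Add(2256, 1800)) = Mul(-2369, 4056) = -9608664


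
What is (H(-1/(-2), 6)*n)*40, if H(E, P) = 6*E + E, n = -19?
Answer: -2660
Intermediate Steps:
H(E, P) = 7*E
(H(-1/(-2), 6)*n)*40 = ((7*(-1/(-2)))*(-19))*40 = ((7*(-1*(-½)))*(-19))*40 = ((7*(½))*(-19))*40 = ((7/2)*(-19))*40 = -133/2*40 = -2660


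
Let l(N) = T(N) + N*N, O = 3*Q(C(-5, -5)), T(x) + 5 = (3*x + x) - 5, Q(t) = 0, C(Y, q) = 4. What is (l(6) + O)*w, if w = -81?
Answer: -4050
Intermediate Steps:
T(x) = -10 + 4*x (T(x) = -5 + ((3*x + x) - 5) = -5 + (4*x - 5) = -5 + (-5 + 4*x) = -10 + 4*x)
O = 0 (O = 3*0 = 0)
l(N) = -10 + N² + 4*N (l(N) = (-10 + 4*N) + N*N = (-10 + 4*N) + N² = -10 + N² + 4*N)
(l(6) + O)*w = ((-10 + 6² + 4*6) + 0)*(-81) = ((-10 + 36 + 24) + 0)*(-81) = (50 + 0)*(-81) = 50*(-81) = -4050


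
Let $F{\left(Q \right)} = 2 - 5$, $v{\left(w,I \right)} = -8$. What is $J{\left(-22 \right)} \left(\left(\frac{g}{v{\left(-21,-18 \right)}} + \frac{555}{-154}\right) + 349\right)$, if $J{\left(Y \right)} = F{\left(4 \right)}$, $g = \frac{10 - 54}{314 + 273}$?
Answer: $- \frac{46835946}{45199} \approx -1036.2$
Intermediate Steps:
$g = - \frac{44}{587} \approx -0.074957$
$F{\left(Q \right)} = -3$
$J{\left(Y \right)} = -3$
$J{\left(-22 \right)} \left(\left(\frac{g}{v{\left(-21,-18 \right)}} + \frac{555}{-154}\right) + 349\right) = - 3 \left(\left(- \frac{44}{587 \left(-8\right)} + \frac{555}{-154}\right) + 349\right) = - 3 \left(\left(\left(- \frac{44}{587}\right) \left(- \frac{1}{8}\right) + 555 \left(- \frac{1}{154}\right)\right) + 349\right) = - 3 \left(\left(\frac{11}{1174} - \frac{555}{154}\right) + 349\right) = - 3 \left(- \frac{162469}{45199} + 349\right) = \left(-3\right) \frac{15611982}{45199} = - \frac{46835946}{45199}$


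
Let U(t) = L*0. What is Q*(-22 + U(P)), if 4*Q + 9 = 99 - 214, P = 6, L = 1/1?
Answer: 682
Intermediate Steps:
L = 1
U(t) = 0 (U(t) = 1*0 = 0)
Q = -31 (Q = -9/4 + (99 - 214)/4 = -9/4 + (1/4)*(-115) = -9/4 - 115/4 = -31)
Q*(-22 + U(P)) = -31*(-22 + 0) = -31*(-22) = 682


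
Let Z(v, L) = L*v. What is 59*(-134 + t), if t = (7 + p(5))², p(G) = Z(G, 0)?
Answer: -5015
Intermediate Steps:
p(G) = 0 (p(G) = 0*G = 0)
t = 49 (t = (7 + 0)² = 7² = 49)
59*(-134 + t) = 59*(-134 + 49) = 59*(-85) = -5015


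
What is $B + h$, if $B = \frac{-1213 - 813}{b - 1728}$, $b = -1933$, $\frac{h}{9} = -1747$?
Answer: $- \frac{57559877}{3661} \approx -15722.0$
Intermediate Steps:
$h = -15723$ ($h = 9 \left(-1747\right) = -15723$)
$B = \frac{2026}{3661}$ ($B = \frac{-1213 - 813}{-1933 - 1728} = - \frac{2026}{-3661} = \left(-2026\right) \left(- \frac{1}{3661}\right) = \frac{2026}{3661} \approx 0.5534$)
$B + h = \frac{2026}{3661} - 15723 = - \frac{57559877}{3661}$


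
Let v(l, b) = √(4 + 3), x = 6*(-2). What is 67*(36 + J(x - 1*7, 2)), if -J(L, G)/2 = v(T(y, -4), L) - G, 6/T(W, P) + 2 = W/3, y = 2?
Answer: 2680 - 134*√7 ≈ 2325.5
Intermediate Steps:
x = -12
T(W, P) = 6/(-2 + W/3)
v(l, b) = √7
J(L, G) = -2*√7 + 2*G (J(L, G) = -2*(√7 - G) = -2*√7 + 2*G)
67*(36 + J(x - 1*7, 2)) = 67*(36 + (-2*√7 + 2*2)) = 67*(36 + (-2*√7 + 4)) = 67*(36 + (4 - 2*√7)) = 67*(40 - 2*√7) = 2680 - 134*√7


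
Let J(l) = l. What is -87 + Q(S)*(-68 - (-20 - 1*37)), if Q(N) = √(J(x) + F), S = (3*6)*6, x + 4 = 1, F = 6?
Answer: -87 - 11*√3 ≈ -106.05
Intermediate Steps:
x = -3 (x = -4 + 1 = -3)
S = 108 (S = 18*6 = 108)
Q(N) = √3 (Q(N) = √(-3 + 6) = √3)
-87 + Q(S)*(-68 - (-20 - 1*37)) = -87 + √3*(-68 - (-20 - 1*37)) = -87 + √3*(-68 - (-20 - 37)) = -87 + √3*(-68 - 1*(-57)) = -87 + √3*(-68 + 57) = -87 + √3*(-11) = -87 - 11*√3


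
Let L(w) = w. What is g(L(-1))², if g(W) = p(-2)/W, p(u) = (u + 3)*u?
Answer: 4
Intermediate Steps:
p(u) = u*(3 + u) (p(u) = (3 + u)*u = u*(3 + u))
g(W) = -2/W (g(W) = (-2*(3 - 2))/W = (-2*1)/W = -2/W)
g(L(-1))² = (-2/(-1))² = (-2*(-1))² = 2² = 4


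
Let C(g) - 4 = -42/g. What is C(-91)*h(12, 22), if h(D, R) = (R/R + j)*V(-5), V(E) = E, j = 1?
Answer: -580/13 ≈ -44.615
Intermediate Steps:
h(D, R) = -10 (h(D, R) = (R/R + 1)*(-5) = (1 + 1)*(-5) = 2*(-5) = -10)
C(g) = 4 - 42/g
C(-91)*h(12, 22) = (4 - 42/(-91))*(-10) = (4 - 42*(-1/91))*(-10) = (4 + 6/13)*(-10) = (58/13)*(-10) = -580/13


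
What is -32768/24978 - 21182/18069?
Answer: -62287166/25073749 ≈ -2.4842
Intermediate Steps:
-32768/24978 - 21182/18069 = -32768*1/24978 - 21182*1/18069 = -16384/12489 - 21182/18069 = -62287166/25073749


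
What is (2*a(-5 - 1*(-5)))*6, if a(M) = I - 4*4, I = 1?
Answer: -180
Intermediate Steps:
a(M) = -15 (a(M) = 1 - 4*4 = 1 - 16 = -15)
(2*a(-5 - 1*(-5)))*6 = (2*(-15))*6 = -30*6 = -180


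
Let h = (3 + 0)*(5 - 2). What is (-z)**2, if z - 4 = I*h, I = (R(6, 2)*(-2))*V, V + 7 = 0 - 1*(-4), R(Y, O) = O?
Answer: 12544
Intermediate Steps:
V = -3 (V = -7 + (0 - 1*(-4)) = -7 + (0 + 4) = -7 + 4 = -3)
h = 9 (h = 3*3 = 9)
I = 12 (I = (2*(-2))*(-3) = -4*(-3) = 12)
z = 112 (z = 4 + 12*9 = 4 + 108 = 112)
(-z)**2 = (-1*112)**2 = (-112)**2 = 12544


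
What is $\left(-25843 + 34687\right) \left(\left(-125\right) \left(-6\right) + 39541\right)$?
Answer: $356333604$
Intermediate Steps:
$\left(-25843 + 34687\right) \left(\left(-125\right) \left(-6\right) + 39541\right) = 8844 \left(750 + 39541\right) = 8844 \cdot 40291 = 356333604$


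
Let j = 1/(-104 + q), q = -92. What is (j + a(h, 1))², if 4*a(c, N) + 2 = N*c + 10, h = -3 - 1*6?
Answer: 625/9604 ≈ 0.065077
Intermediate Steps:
h = -9 (h = -3 - 6 = -9)
j = -1/196 (j = 1/(-104 - 92) = 1/(-196) = -1/196 ≈ -0.0051020)
a(c, N) = 2 + N*c/4 (a(c, N) = -½ + (N*c + 10)/4 = -½ + (10 + N*c)/4 = -½ + (5/2 + N*c/4) = 2 + N*c/4)
(j + a(h, 1))² = (-1/196 + (2 + (¼)*1*(-9)))² = (-1/196 + (2 - 9/4))² = (-1/196 - ¼)² = (-25/98)² = 625/9604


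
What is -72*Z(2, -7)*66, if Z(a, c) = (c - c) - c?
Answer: -33264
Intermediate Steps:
Z(a, c) = -c (Z(a, c) = 0 - c = -c)
-72*Z(2, -7)*66 = -(-72)*(-7)*66 = -72*7*66 = -504*66 = -33264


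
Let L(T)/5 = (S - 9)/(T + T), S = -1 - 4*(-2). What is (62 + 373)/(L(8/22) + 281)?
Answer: 1740/1069 ≈ 1.6277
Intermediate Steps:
S = 7 (S = -1 + 8 = 7)
L(T) = -5/T (L(T) = 5*((7 - 9)/(T + T)) = 5*(-2*1/(2*T)) = 5*(-1/T) = -5/T)
(62 + 373)/(L(8/22) + 281) = (62 + 373)/(-5/(8/22) + 281) = 435/(-5/(8*(1/22)) + 281) = 435/(-5/4/11 + 281) = 435/(-5*11/4 + 281) = 435/(-55/4 + 281) = 435/(1069/4) = 435*(4/1069) = 1740/1069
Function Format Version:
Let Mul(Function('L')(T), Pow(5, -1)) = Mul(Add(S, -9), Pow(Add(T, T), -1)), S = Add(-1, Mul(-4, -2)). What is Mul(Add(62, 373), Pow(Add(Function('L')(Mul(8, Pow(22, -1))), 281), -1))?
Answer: Rational(1740, 1069) ≈ 1.6277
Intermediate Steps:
S = 7 (S = Add(-1, 8) = 7)
Function('L')(T) = Mul(-5, Pow(T, -1)) (Function('L')(T) = Mul(5, Mul(Add(7, -9), Pow(Add(T, T), -1))) = Mul(5, Mul(-2, Pow(Mul(2, T), -1))) = Mul(5, Mul(-2, Mul(Rational(1, 2), Pow(T, -1)))) = Mul(5, Mul(-1, Pow(T, -1))) = Mul(-5, Pow(T, -1)))
Mul(Add(62, 373), Pow(Add(Function('L')(Mul(8, Pow(22, -1))), 281), -1)) = Mul(Add(62, 373), Pow(Add(Mul(-5, Pow(Mul(8, Pow(22, -1)), -1)), 281), -1)) = Mul(435, Pow(Add(Mul(-5, Pow(Mul(8, Rational(1, 22)), -1)), 281), -1)) = Mul(435, Pow(Add(Mul(-5, Pow(Rational(4, 11), -1)), 281), -1)) = Mul(435, Pow(Add(Mul(-5, Rational(11, 4)), 281), -1)) = Mul(435, Pow(Add(Rational(-55, 4), 281), -1)) = Mul(435, Pow(Rational(1069, 4), -1)) = Mul(435, Rational(4, 1069)) = Rational(1740, 1069)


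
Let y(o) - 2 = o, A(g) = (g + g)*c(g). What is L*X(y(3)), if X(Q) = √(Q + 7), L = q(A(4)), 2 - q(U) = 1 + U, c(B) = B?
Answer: -62*√3 ≈ -107.39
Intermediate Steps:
A(g) = 2*g² (A(g) = (g + g)*g = (2*g)*g = 2*g²)
y(o) = 2 + o
q(U) = 1 - U (q(U) = 2 - (1 + U) = 2 + (-1 - U) = 1 - U)
L = -31 (L = 1 - 2*4² = 1 - 2*16 = 1 - 1*32 = 1 - 32 = -31)
X(Q) = √(7 + Q)
L*X(y(3)) = -31*√(7 + (2 + 3)) = -31*√(7 + 5) = -62*√3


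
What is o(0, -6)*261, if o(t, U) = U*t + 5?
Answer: 1305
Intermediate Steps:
o(t, U) = 5 + U*t
o(0, -6)*261 = (5 - 6*0)*261 = (5 + 0)*261 = 5*261 = 1305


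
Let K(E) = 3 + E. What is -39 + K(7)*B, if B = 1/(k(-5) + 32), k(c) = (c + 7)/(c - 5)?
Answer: -6151/159 ≈ -38.686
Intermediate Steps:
k(c) = (7 + c)/(-5 + c)
B = 5/159 (B = 1/((7 - 5)/(-5 - 5) + 32) = 1/(2/(-10) + 32) = 1/(-⅒*2 + 32) = 1/(-⅕ + 32) = 1/(159/5) = 5/159 ≈ 0.031447)
-39 + K(7)*B = -39 + (3 + 7)*(5/159) = -39 + 10*(5/159) = -39 + 50/159 = -6151/159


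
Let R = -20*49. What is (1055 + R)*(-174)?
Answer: -13050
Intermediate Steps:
R = -980
(1055 + R)*(-174) = (1055 - 980)*(-174) = 75*(-174) = -13050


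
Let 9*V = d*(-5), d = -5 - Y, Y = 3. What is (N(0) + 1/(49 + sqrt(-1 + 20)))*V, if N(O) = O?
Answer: 980/10719 - 20*sqrt(19)/10719 ≈ 0.083293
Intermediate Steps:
d = -8 (d = -5 - 1*3 = -5 - 3 = -8)
V = 40/9 (V = (-8*(-5))/9 = (1/9)*40 = 40/9 ≈ 4.4444)
(N(0) + 1/(49 + sqrt(-1 + 20)))*V = (0 + 1/(49 + sqrt(-1 + 20)))*(40/9) = (0 + 1/(49 + sqrt(19)))*(40/9) = (40/9)/(49 + sqrt(19)) = 40/(9*(49 + sqrt(19)))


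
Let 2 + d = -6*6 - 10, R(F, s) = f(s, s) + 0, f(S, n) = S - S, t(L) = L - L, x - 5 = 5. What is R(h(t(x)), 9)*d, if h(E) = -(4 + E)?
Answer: 0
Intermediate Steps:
x = 10 (x = 5 + 5 = 10)
t(L) = 0
f(S, n) = 0
h(E) = -4 - E
R(F, s) = 0 (R(F, s) = 0 + 0 = 0)
d = -48 (d = -2 + (-6*6 - 10) = -2 + (-36 - 10) = -2 - 46 = -48)
R(h(t(x)), 9)*d = 0*(-48) = 0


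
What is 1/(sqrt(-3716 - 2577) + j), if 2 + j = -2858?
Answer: -2860/8185893 - I*sqrt(6293)/8185893 ≈ -0.00034938 - 9.6909e-6*I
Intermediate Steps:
j = -2860 (j = -2 - 2858 = -2860)
1/(sqrt(-3716 - 2577) + j) = 1/(sqrt(-3716 - 2577) - 2860) = 1/(sqrt(-6293) - 2860) = 1/(I*sqrt(6293) - 2860) = 1/(-2860 + I*sqrt(6293))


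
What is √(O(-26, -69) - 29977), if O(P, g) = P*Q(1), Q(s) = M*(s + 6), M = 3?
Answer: I*√30523 ≈ 174.71*I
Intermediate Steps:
Q(s) = 18 + 3*s (Q(s) = 3*(s + 6) = 3*(6 + s) = 18 + 3*s)
O(P, g) = 21*P (O(P, g) = P*(18 + 3*1) = P*(18 + 3) = P*21 = 21*P)
√(O(-26, -69) - 29977) = √(21*(-26) - 29977) = √(-546 - 29977) = √(-30523) = I*√30523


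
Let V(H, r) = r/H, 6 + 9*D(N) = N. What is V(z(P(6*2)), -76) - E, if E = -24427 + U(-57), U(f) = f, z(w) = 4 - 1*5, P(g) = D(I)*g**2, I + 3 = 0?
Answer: 24560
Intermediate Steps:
I = -3 (I = -3 + 0 = -3)
D(N) = -2/3 + N/9
P(g) = -g**2 (P(g) = (-2/3 + (1/9)*(-3))*g**2 = (-2/3 - 1/3)*g**2 = -g**2)
z(w) = -1 (z(w) = 4 - 5 = -1)
E = -24484 (E = -24427 - 57 = -24484)
V(z(P(6*2)), -76) - E = -76/(-1) - 1*(-24484) = -76*(-1) + 24484 = 76 + 24484 = 24560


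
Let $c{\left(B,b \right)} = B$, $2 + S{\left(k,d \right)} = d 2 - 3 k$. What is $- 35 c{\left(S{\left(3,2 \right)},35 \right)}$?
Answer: $245$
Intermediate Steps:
$S{\left(k,d \right)} = -2 - 3 k + 2 d$ ($S{\left(k,d \right)} = -2 + \left(d 2 - 3 k\right) = -2 + \left(2 d - 3 k\right) = -2 + \left(- 3 k + 2 d\right) = -2 - 3 k + 2 d$)
$- 35 c{\left(S{\left(3,2 \right)},35 \right)} = - 35 \left(-2 - 9 + 2 \cdot 2\right) = - 35 \left(-2 - 9 + 4\right) = \left(-35\right) \left(-7\right) = 245$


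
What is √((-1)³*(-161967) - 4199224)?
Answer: 7*I*√82393 ≈ 2009.3*I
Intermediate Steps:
√((-1)³*(-161967) - 4199224) = √(-1*(-161967) - 4199224) = √(161967 - 4199224) = √(-4037257) = 7*I*√82393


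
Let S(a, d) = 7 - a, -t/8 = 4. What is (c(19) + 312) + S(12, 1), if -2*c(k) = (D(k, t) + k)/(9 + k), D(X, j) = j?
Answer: 17205/56 ≈ 307.23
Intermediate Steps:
t = -32 (t = -8*4 = -32)
c(k) = -(-32 + k)/(2*(9 + k))
(c(19) + 312) + S(12, 1) = ((32 - 1*19)/(2*(9 + 19)) + 312) + (7 - 1*12) = ((½)*(32 - 19)/28 + 312) + (7 - 12) = ((½)*(1/28)*13 + 312) - 5 = (13/56 + 312) - 5 = 17485/56 - 5 = 17205/56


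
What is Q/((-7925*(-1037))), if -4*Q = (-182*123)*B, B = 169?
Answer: 1891617/16436450 ≈ 0.11509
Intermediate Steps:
Q = 1891617/2 (Q = -(-182*123)*169/4 = -(-11193)*169/2 = -¼*(-3783234) = 1891617/2 ≈ 9.4581e+5)
Q/((-7925*(-1037))) = 1891617/(2*((-7925*(-1037)))) = (1891617/2)/8218225 = (1891617/2)*(1/8218225) = 1891617/16436450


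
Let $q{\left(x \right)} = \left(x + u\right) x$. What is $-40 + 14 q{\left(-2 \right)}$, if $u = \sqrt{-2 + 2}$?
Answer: $16$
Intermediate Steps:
$u = 0$ ($u = \sqrt{0} = 0$)
$q{\left(x \right)} = x^{2}$ ($q{\left(x \right)} = \left(x + 0\right) x = x x = x^{2}$)
$-40 + 14 q{\left(-2 \right)} = -40 + 14 \left(-2\right)^{2} = -40 + 14 \cdot 4 = -40 + 56 = 16$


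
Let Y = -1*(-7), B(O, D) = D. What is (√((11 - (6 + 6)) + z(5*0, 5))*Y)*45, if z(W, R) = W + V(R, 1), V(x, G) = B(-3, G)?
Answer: 0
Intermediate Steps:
V(x, G) = G
z(W, R) = 1 + W (z(W, R) = W + 1 = 1 + W)
Y = 7
(√((11 - (6 + 6)) + z(5*0, 5))*Y)*45 = (√((11 - (6 + 6)) + (1 + 5*0))*7)*45 = (√((11 - 1*12) + (1 + 0))*7)*45 = (√((11 - 12) + 1)*7)*45 = (√(-1 + 1)*7)*45 = (√0*7)*45 = (0*7)*45 = 0*45 = 0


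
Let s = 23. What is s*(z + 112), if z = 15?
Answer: 2921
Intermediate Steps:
s*(z + 112) = 23*(15 + 112) = 23*127 = 2921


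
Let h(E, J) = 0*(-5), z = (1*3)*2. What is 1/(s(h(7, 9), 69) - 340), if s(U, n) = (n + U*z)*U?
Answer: -1/340 ≈ -0.0029412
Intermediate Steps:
z = 6 (z = 3*2 = 6)
h(E, J) = 0
s(U, n) = U*(n + 6*U) (s(U, n) = (n + U*6)*U = (n + 6*U)*U = U*(n + 6*U))
1/(s(h(7, 9), 69) - 340) = 1/(0*(69 + 6*0) - 340) = 1/(0*(69 + 0) - 340) = 1/(0*69 - 340) = 1/(0 - 340) = 1/(-340) = -1/340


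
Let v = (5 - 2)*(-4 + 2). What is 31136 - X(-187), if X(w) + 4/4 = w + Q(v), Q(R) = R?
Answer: 31330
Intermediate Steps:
v = -6 (v = 3*(-2) = -6)
X(w) = -7 + w (X(w) = -1 + (w - 6) = -1 + (-6 + w) = -7 + w)
31136 - X(-187) = 31136 - (-7 - 187) = 31136 - 1*(-194) = 31136 + 194 = 31330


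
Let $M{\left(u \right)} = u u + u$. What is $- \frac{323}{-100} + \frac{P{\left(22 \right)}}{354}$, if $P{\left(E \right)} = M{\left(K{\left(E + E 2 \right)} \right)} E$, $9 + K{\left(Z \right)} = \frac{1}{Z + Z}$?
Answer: $\frac{53946841}{7009200} \approx 7.6966$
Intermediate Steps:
$K{\left(Z \right)} = -9 + \frac{1}{2 Z}$ ($K{\left(Z \right)} = -9 + \frac{1}{Z + Z} = -9 + \frac{1}{2 Z}$)
$M{\left(u \right)} = u + u^{2}$ ($M{\left(u \right)} = u^{2} + u = u + u^{2}$)
$P{\left(E \right)} = E \left(-9 + \frac{1}{6 E}\right) \left(-8 + \frac{1}{6 E}\right)$ ($P{\left(E \right)} = \left(-9 + \frac{1}{2 \left(E + E 2\right)}\right) \left(1 - \left(9 - \frac{1}{2 \left(E + E 2\right)}\right)\right) E = \left(-9 + \frac{1}{2 \left(E + 2 E\right)}\right) \left(1 - \left(9 - \frac{1}{2 \left(E + 2 E\right)}\right)\right) E = \left(-9 + \frac{1}{2 \cdot 3 E}\right) \left(1 - \left(9 - \frac{1}{2 \cdot 3 E}\right)\right) E = \left(-9 + \frac{\frac{1}{3} \frac{1}{E}}{2}\right) \left(1 - \left(9 - \frac{\frac{1}{3} \frac{1}{E}}{2}\right)\right) E = \left(-9 + \frac{1}{6 E}\right) \left(1 - \left(9 - \frac{1}{6 E}\right)\right) E = \left(-9 + \frac{1}{6 E}\right) \left(-8 + \frac{1}{6 E}\right) E = E \left(-9 + \frac{1}{6 E}\right) \left(-8 + \frac{1}{6 E}\right)$)
$- \frac{323}{-100} + \frac{P{\left(22 \right)}}{354} = - \frac{323}{-100} + \frac{- \frac{17}{6} + 72 \cdot 22 + \frac{1}{36 \cdot 22}}{354} = \left(-323\right) \left(- \frac{1}{100}\right) + \left(- \frac{17}{6} + 1584 + \frac{1}{36} \cdot \frac{1}{22}\right) \frac{1}{354} = \frac{323}{100} + \left(- \frac{17}{6} + 1584 + \frac{1}{792}\right) \frac{1}{354} = \frac{323}{100} + \frac{1252285}{792} \cdot \frac{1}{354} = \frac{323}{100} + \frac{1252285}{280368} = \frac{53946841}{7009200}$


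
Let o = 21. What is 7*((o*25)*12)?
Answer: 44100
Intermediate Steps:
7*((o*25)*12) = 7*((21*25)*12) = 7*(525*12) = 7*6300 = 44100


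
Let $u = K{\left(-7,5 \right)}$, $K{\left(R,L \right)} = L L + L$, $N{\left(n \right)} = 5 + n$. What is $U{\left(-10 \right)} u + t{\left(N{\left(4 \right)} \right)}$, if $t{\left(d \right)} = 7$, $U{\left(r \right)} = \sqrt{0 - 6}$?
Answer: $7 + 30 i \sqrt{6} \approx 7.0 + 73.485 i$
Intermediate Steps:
$U{\left(r \right)} = i \sqrt{6}$ ($U{\left(r \right)} = \sqrt{-6} = i \sqrt{6}$)
$K{\left(R,L \right)} = L + L^{2}$ ($K{\left(R,L \right)} = L^{2} + L = L + L^{2}$)
$u = 30$ ($u = 5 \left(1 + 5\right) = 5 \cdot 6 = 30$)
$U{\left(-10 \right)} u + t{\left(N{\left(4 \right)} \right)} = i \sqrt{6} \cdot 30 + 7 = 30 i \sqrt{6} + 7 = 7 + 30 i \sqrt{6}$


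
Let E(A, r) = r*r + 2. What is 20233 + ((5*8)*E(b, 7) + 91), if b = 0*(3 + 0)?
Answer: 22364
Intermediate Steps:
b = 0 (b = 0*3 = 0)
E(A, r) = 2 + r² (E(A, r) = r² + 2 = 2 + r²)
20233 + ((5*8)*E(b, 7) + 91) = 20233 + ((5*8)*(2 + 7²) + 91) = 20233 + (40*(2 + 49) + 91) = 20233 + (40*51 + 91) = 20233 + (2040 + 91) = 20233 + 2131 = 22364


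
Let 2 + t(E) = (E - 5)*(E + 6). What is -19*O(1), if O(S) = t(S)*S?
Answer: 570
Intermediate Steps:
t(E) = -2 + (-5 + E)*(6 + E) (t(E) = -2 + (E - 5)*(E + 6) = -2 + (-5 + E)*(6 + E))
O(S) = S*(-32 + S + S**2) (O(S) = (-32 + S + S**2)*S = S*(-32 + S + S**2))
-19*O(1) = -19*(-32 + 1 + 1**2) = -19*(-32 + 1 + 1) = -19*(-30) = 570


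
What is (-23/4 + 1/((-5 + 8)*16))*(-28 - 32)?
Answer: 1375/4 ≈ 343.75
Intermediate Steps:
(-23/4 + 1/((-5 + 8)*16))*(-28 - 32) = (-23*¼ + (1/16)/3)*(-60) = (-23/4 + (⅓)*(1/16))*(-60) = (-23/4 + 1/48)*(-60) = -275/48*(-60) = 1375/4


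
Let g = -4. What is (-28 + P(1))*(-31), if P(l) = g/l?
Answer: 992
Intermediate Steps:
P(l) = -4/l
(-28 + P(1))*(-31) = (-28 - 4/1)*(-31) = (-28 - 4*1)*(-31) = (-28 - 4)*(-31) = -32*(-31) = 992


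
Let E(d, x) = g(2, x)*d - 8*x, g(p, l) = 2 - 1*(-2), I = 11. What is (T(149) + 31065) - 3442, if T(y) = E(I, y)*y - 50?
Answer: -143479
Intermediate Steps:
g(p, l) = 4 (g(p, l) = 2 + 2 = 4)
E(d, x) = -8*x + 4*d (E(d, x) = 4*d - 8*x = -8*x + 4*d)
T(y) = -50 + y*(44 - 8*y) (T(y) = (-8*y + 4*11)*y - 50 = (-8*y + 44)*y - 50 = (44 - 8*y)*y - 50 = y*(44 - 8*y) - 50 = -50 + y*(44 - 8*y))
(T(149) + 31065) - 3442 = ((-50 - 8*149**2 + 44*149) + 31065) - 3442 = ((-50 - 8*22201 + 6556) + 31065) - 3442 = ((-50 - 177608 + 6556) + 31065) - 3442 = (-171102 + 31065) - 3442 = -140037 - 3442 = -143479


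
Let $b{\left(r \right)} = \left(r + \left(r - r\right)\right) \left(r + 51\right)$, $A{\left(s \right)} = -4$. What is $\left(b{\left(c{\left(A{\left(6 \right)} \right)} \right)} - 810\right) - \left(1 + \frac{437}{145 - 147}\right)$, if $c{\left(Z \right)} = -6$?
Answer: $- \frac{1725}{2} \approx -862.5$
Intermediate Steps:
$b{\left(r \right)} = r \left(51 + r\right)$ ($b{\left(r \right)} = \left(r + 0\right) \left(51 + r\right) = r \left(51 + r\right)$)
$\left(b{\left(c{\left(A{\left(6 \right)} \right)} \right)} - 810\right) - \left(1 + \frac{437}{145 - 147}\right) = \left(- 6 \left(51 - 6\right) - 810\right) - \left(1 + \frac{437}{145 - 147}\right) = \left(\left(-6\right) 45 - 810\right) - \left(1 + \frac{437}{145 - 147}\right) = \left(-270 - 810\right) - \left(1 + \frac{437}{-2}\right) = -1080 - - \frac{435}{2} = -1080 + \left(\frac{437}{2} - 1\right) = -1080 + \frac{435}{2} = - \frac{1725}{2}$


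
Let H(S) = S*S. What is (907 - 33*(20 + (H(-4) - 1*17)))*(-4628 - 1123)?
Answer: -1610280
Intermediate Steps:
H(S) = S²
(907 - 33*(20 + (H(-4) - 1*17)))*(-4628 - 1123) = (907 - 33*(20 + ((-4)² - 1*17)))*(-4628 - 1123) = (907 - 33*(20 + (16 - 17)))*(-5751) = (907 - 33*(20 - 1))*(-5751) = (907 - 33*19)*(-5751) = (907 - 627)*(-5751) = 280*(-5751) = -1610280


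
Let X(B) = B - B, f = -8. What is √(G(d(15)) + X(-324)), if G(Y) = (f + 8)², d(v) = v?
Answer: 0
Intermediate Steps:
G(Y) = 0 (G(Y) = (-8 + 8)² = 0² = 0)
X(B) = 0
√(G(d(15)) + X(-324)) = √(0 + 0) = √0 = 0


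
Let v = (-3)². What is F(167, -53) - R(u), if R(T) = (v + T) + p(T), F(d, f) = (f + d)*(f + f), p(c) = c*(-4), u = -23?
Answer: -12162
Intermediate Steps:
v = 9
p(c) = -4*c
F(d, f) = 2*f*(d + f) (F(d, f) = (d + f)*(2*f) = 2*f*(d + f))
R(T) = 9 - 3*T (R(T) = (9 + T) - 4*T = 9 - 3*T)
F(167, -53) - R(u) = 2*(-53)*(167 - 53) - (9 - 3*(-23)) = 2*(-53)*114 - (9 + 69) = -12084 - 1*78 = -12084 - 78 = -12162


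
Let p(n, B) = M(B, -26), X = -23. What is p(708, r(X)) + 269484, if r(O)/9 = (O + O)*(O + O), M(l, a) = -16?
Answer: 269468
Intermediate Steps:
r(O) = 36*O² (r(O) = 9*((O + O)*(O + O)) = 9*((2*O)*(2*O)) = 9*(4*O²) = 36*O²)
p(n, B) = -16
p(708, r(X)) + 269484 = -16 + 269484 = 269468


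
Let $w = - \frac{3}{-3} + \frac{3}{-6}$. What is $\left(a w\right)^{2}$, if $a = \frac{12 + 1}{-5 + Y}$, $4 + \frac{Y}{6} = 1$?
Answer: $\frac{169}{2116} \approx 0.079868$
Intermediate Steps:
$Y = -18$ ($Y = -24 + 6 \cdot 1 = -24 + 6 = -18$)
$w = \frac{1}{2}$ ($w = \left(-3\right) \left(- \frac{1}{3}\right) + 3 \left(- \frac{1}{6}\right) = 1 - \frac{1}{2} = \frac{1}{2} \approx 0.5$)
$a = - \frac{13}{23}$ ($a = \frac{12 + 1}{-5 - 18} = \frac{13}{-23} = 13 \left(- \frac{1}{23}\right) = - \frac{13}{23} \approx -0.56522$)
$\left(a w\right)^{2} = \left(\left(- \frac{13}{23}\right) \frac{1}{2}\right)^{2} = \left(- \frac{13}{46}\right)^{2} = \frac{169}{2116}$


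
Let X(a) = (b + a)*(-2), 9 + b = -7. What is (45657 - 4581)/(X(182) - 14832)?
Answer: -10269/3791 ≈ -2.7088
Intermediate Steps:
b = -16 (b = -9 - 7 = -16)
X(a) = 32 - 2*a (X(a) = (-16 + a)*(-2) = 32 - 2*a)
(45657 - 4581)/(X(182) - 14832) = (45657 - 4581)/((32 - 2*182) - 14832) = 41076/((32 - 364) - 14832) = 41076/(-332 - 14832) = 41076/(-15164) = 41076*(-1/15164) = -10269/3791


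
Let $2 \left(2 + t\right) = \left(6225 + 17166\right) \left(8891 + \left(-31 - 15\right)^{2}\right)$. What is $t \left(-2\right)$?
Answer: $-257464733$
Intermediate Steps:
$t = \frac{257464733}{2}$ ($t = -2 + \frac{\left(6225 + 17166\right) \left(8891 + \left(-31 - 15\right)^{2}\right)}{2} = -2 + \frac{23391 \left(8891 + \left(-46\right)^{2}\right)}{2} = -2 + \frac{23391 \left(8891 + 2116\right)}{2} = -2 + \frac{23391 \cdot 11007}{2} = -2 + \frac{1}{2} \cdot 257464737 = -2 + \frac{257464737}{2} = \frac{257464733}{2} \approx 1.2873 \cdot 10^{8}$)
$t \left(-2\right) = \frac{257464733}{2} \left(-2\right) = -257464733$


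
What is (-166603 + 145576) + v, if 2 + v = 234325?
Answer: 213296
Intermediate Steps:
v = 234323 (v = -2 + 234325 = 234323)
(-166603 + 145576) + v = (-166603 + 145576) + 234323 = -21027 + 234323 = 213296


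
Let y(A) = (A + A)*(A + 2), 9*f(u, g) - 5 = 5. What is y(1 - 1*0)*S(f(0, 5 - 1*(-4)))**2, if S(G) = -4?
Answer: 96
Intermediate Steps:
f(u, g) = 10/9 (f(u, g) = 5/9 + (1/9)*5 = 5/9 + 5/9 = 10/9)
y(A) = 2*A*(2 + A) (y(A) = (2*A)*(2 + A) = 2*A*(2 + A))
y(1 - 1*0)*S(f(0, 5 - 1*(-4)))**2 = (2*(1 - 1*0)*(2 + (1 - 1*0)))*(-4)**2 = (2*(1 + 0)*(2 + (1 + 0)))*16 = (2*1*(2 + 1))*16 = (2*1*3)*16 = 6*16 = 96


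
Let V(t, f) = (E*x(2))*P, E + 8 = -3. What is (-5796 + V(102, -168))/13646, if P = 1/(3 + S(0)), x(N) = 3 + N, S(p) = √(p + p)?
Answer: -17443/40938 ≈ -0.42608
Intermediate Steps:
E = -11 (E = -8 - 3 = -11)
S(p) = √2*√p (S(p) = √(2*p) = √2*√p)
P = ⅓ (P = 1/(3 + √2*√0) = 1/(3 + √2*0) = 1/(3 + 0) = 1/3 = ⅓ ≈ 0.33333)
V(t, f) = -55/3 (V(t, f) = -11*(3 + 2)*(⅓) = -11*5*(⅓) = -55*⅓ = -55/3)
(-5796 + V(102, -168))/13646 = (-5796 - 55/3)/13646 = -17443/3*1/13646 = -17443/40938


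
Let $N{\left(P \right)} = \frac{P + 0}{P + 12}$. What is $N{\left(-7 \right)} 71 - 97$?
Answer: $- \frac{982}{5} \approx -196.4$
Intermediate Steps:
$N{\left(P \right)} = \frac{P}{12 + P}$
$N{\left(-7 \right)} 71 - 97 = - \frac{7}{12 - 7} \cdot 71 - 97 = - \frac{7}{5} \cdot 71 - 97 = \left(-7\right) \frac{1}{5} \cdot 71 - 97 = \left(- \frac{7}{5}\right) 71 - 97 = - \frac{497}{5} - 97 = - \frac{982}{5}$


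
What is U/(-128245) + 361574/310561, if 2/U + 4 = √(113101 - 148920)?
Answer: 1661671017655538/1427232633271575 + 14*I*√731/4595659575 ≈ 1.1643 + 8.2364e-8*I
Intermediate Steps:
U = 2/(-4 + 7*I*√731) (U = 2/(-4 + √(113101 - 148920)) = 2/(-4 + √(-35819)) = 2/(-4 + 7*I*√731) ≈ -0.00022325 - 0.010563*I)
U/(-128245) + 361574/310561 = (-8/35835 - 14*I*√731/35835)/(-128245) + 361574/310561 = (-8/35835 - 14*I*√731/35835)*(-1/128245) + 361574*(1/310561) = (8/4595659575 + 14*I*√731/4595659575) + 361574/310561 = 1661671017655538/1427232633271575 + 14*I*√731/4595659575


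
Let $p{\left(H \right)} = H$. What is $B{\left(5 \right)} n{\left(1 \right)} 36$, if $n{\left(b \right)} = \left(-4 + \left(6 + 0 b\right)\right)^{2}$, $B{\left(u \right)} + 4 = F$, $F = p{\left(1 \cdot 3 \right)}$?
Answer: $-144$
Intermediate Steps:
$F = 3$ ($F = 1 \cdot 3 = 3$)
$B{\left(u \right)} = -1$ ($B{\left(u \right)} = -4 + 3 = -1$)
$n{\left(b \right)} = 4$ ($n{\left(b \right)} = \left(-4 + \left(6 + 0\right)\right)^{2} = \left(-4 + 6\right)^{2} = 2^{2} = 4$)
$B{\left(5 \right)} n{\left(1 \right)} 36 = \left(-1\right) 4 \cdot 36 = \left(-4\right) 36 = -144$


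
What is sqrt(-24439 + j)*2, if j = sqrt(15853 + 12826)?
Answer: 2*sqrt(-24439 + sqrt(28679)) ≈ 311.57*I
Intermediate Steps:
j = sqrt(28679) ≈ 169.35
sqrt(-24439 + j)*2 = sqrt(-24439 + sqrt(28679))*2 = 2*sqrt(-24439 + sqrt(28679))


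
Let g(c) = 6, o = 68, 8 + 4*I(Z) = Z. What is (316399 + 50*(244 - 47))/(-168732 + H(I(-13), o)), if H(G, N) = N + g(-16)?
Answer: -46607/24094 ≈ -1.9344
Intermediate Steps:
I(Z) = -2 + Z/4
H(G, N) = 6 + N (H(G, N) = N + 6 = 6 + N)
(316399 + 50*(244 - 47))/(-168732 + H(I(-13), o)) = (316399 + 50*(244 - 47))/(-168732 + (6 + 68)) = (316399 + 50*197)/(-168732 + 74) = (316399 + 9850)/(-168658) = 326249*(-1/168658) = -46607/24094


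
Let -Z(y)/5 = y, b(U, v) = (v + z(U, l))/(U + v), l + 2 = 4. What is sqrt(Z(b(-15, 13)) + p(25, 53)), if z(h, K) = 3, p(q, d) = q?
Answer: sqrt(65) ≈ 8.0623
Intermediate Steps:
l = 2 (l = -2 + 4 = 2)
b(U, v) = (3 + v)/(U + v) (b(U, v) = (v + 3)/(U + v) = (3 + v)/(U + v))
Z(y) = -5*y
sqrt(Z(b(-15, 13)) + p(25, 53)) = sqrt(-5*(3 + 13)/(-15 + 13) + 25) = sqrt(-5*16/(-2) + 25) = sqrt(-(-5)*16/2 + 25) = sqrt(-5*(-8) + 25) = sqrt(40 + 25) = sqrt(65)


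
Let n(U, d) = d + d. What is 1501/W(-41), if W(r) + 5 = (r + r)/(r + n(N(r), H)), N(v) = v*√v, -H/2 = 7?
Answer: -103569/263 ≈ -393.80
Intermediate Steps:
H = -14 (H = -2*7 = -14)
N(v) = v^(3/2)
n(U, d) = 2*d
W(r) = -5 + 2*r/(-28 + r) (W(r) = -5 + (r + r)/(r + 2*(-14)) = -5 + (2*r)/(r - 28) = -5 + (2*r)/(-28 + r) = -5 + 2*r/(-28 + r))
1501/W(-41) = 1501/(((140 - 3*(-41))/(-28 - 41))) = 1501/(((140 + 123)/(-69))) = 1501/((-1/69*263)) = 1501/(-263/69) = 1501*(-69/263) = -103569/263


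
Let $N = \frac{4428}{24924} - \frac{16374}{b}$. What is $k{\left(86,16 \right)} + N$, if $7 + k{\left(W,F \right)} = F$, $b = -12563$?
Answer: $\frac{273484704}{26093351} \approx 10.481$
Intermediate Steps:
$k{\left(W,F \right)} = -7 + F$
$N = \frac{38644545}{26093351}$ ($N = \frac{4428}{24924} - \frac{16374}{-12563} = 4428 \cdot \frac{1}{24924} - - \frac{16374}{12563} = \frac{369}{2077} + \frac{16374}{12563} = \frac{38644545}{26093351} \approx 1.481$)
$k{\left(86,16 \right)} + N = \left(-7 + 16\right) + \frac{38644545}{26093351} = 9 + \frac{38644545}{26093351} = \frac{273484704}{26093351}$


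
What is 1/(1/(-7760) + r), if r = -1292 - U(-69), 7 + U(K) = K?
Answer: -7760/9436161 ≈ -0.00082237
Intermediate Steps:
U(K) = -7 + K
r = -1216 (r = -1292 - (-7 - 69) = -1292 - 1*(-76) = -1292 + 76 = -1216)
1/(1/(-7760) + r) = 1/(1/(-7760) - 1216) = 1/(-1/7760 - 1216) = 1/(-9436161/7760) = -7760/9436161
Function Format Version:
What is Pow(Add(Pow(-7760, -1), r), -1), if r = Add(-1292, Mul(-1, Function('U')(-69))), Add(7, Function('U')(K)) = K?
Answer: Rational(-7760, 9436161) ≈ -0.00082237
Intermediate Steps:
Function('U')(K) = Add(-7, K)
r = -1216 (r = Add(-1292, Mul(-1, Add(-7, -69))) = Add(-1292, Mul(-1, -76)) = Add(-1292, 76) = -1216)
Pow(Add(Pow(-7760, -1), r), -1) = Pow(Add(Pow(-7760, -1), -1216), -1) = Pow(Add(Rational(-1, 7760), -1216), -1) = Pow(Rational(-9436161, 7760), -1) = Rational(-7760, 9436161)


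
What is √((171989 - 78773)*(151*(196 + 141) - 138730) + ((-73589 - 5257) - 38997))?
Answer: I*√8188490931 ≈ 90490.0*I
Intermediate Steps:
√((171989 - 78773)*(151*(196 + 141) - 138730) + ((-73589 - 5257) - 38997)) = √(93216*(151*337 - 138730) + (-78846 - 38997)) = √(93216*(50887 - 138730) - 117843) = √(93216*(-87843) - 117843) = √(-8188373088 - 117843) = √(-8188490931) = I*√8188490931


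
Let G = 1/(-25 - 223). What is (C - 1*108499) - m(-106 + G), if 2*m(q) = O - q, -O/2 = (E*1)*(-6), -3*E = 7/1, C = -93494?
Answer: -100207873/496 ≈ -2.0203e+5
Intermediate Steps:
E = -7/3 (E = -7/(3*1) = -7/3 ≈ -2.3333)
G = -1/248 (G = 1/(-248) = -1/248 ≈ -0.0040323)
O = -28 (O = -2*(-7/3*1)*(-6) = -(-14)*(-6)/3 = -2*14 = -28)
m(q) = -14 - q/2 (m(q) = (-28 - q)/2 = -14 - q/2)
(C - 1*108499) - m(-106 + G) = (-93494 - 1*108499) - (-14 - (-106 - 1/248)/2) = (-93494 - 108499) - (-14 - ½*(-26289/248)) = -201993 - (-14 + 26289/496) = -201993 - 1*19345/496 = -201993 - 19345/496 = -100207873/496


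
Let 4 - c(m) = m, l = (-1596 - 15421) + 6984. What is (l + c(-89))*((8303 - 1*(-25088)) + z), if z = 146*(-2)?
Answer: -329004060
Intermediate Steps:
z = -292
l = -10033 (l = -17017 + 6984 = -10033)
c(m) = 4 - m
(l + c(-89))*((8303 - 1*(-25088)) + z) = (-10033 + (4 - 1*(-89)))*((8303 - 1*(-25088)) - 292) = (-10033 + (4 + 89))*((8303 + 25088) - 292) = (-10033 + 93)*(33391 - 292) = -9940*33099 = -329004060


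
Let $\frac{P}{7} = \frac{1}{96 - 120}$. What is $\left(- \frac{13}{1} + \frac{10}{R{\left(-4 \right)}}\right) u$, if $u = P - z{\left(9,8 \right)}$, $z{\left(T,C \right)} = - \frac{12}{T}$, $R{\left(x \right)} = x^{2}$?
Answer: $- \frac{825}{64} \approx -12.891$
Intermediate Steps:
$P = - \frac{7}{24}$ ($P = \frac{7}{96 - 120} = \frac{7}{-24} = 7 \left(- \frac{1}{24}\right) = - \frac{7}{24} \approx -0.29167$)
$u = \frac{25}{24}$ ($u = - \frac{7}{24} - - \frac{12}{9} = - \frac{7}{24} - \left(-12\right) \frac{1}{9} = - \frac{7}{24} - - \frac{4}{3} = - \frac{7}{24} + \frac{4}{3} = \frac{25}{24} \approx 1.0417$)
$\left(- \frac{13}{1} + \frac{10}{R{\left(-4 \right)}}\right) u = \left(- \frac{13}{1} + \frac{10}{\left(-4\right)^{2}}\right) \frac{25}{24} = \left(\left(-13\right) 1 + \frac{10}{16}\right) \frac{25}{24} = \left(-13 + 10 \cdot \frac{1}{16}\right) \frac{25}{24} = \left(-13 + \frac{5}{8}\right) \frac{25}{24} = \left(- \frac{99}{8}\right) \frac{25}{24} = - \frac{825}{64}$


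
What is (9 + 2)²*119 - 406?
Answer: 13993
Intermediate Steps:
(9 + 2)²*119 - 406 = 11²*119 - 406 = 121*119 - 406 = 14399 - 406 = 13993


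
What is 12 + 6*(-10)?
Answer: -48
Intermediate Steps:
12 + 6*(-10) = 12 - 60 = -48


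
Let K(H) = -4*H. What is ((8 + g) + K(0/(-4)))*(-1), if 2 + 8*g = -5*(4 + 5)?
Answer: -17/8 ≈ -2.1250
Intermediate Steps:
g = -47/8 (g = -1/4 + (-5*(4 + 5))/8 = -1/4 + (-5*9)/8 = -1/4 + (1/8)*(-45) = -1/4 - 45/8 = -47/8 ≈ -5.8750)
((8 + g) + K(0/(-4)))*(-1) = ((8 - 47/8) - 0/(-4))*(-1) = (17/8 - 0*(-1)/4)*(-1) = (17/8 - 4*0)*(-1) = (17/8 + 0)*(-1) = (17/8)*(-1) = -17/8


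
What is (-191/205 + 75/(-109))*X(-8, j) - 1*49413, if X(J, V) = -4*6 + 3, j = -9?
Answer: -1103373411/22345 ≈ -49379.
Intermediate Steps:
X(J, V) = -21 (X(J, V) = -24 + 3 = -21)
(-191/205 + 75/(-109))*X(-8, j) - 1*49413 = (-191/205 + 75/(-109))*(-21) - 1*49413 = (-191*1/205 + 75*(-1/109))*(-21) - 49413 = (-191/205 - 75/109)*(-21) - 49413 = -36194/22345*(-21) - 49413 = 760074/22345 - 49413 = -1103373411/22345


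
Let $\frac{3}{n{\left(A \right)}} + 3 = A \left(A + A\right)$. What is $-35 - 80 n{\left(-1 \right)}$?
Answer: $205$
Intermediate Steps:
$n{\left(A \right)} = \frac{3}{-3 + 2 A^{2}}$ ($n{\left(A \right)} = \frac{3}{-3 + A \left(A + A\right)} = \frac{3}{-3 + A 2 A} = \frac{3}{-3 + 2 A^{2}}$)
$-35 - 80 n{\left(-1 \right)} = -35 - 80 \frac{3}{-3 + 2 \left(-1\right)^{2}} = -35 - 80 \frac{3}{-3 + 2 \cdot 1} = -35 - 80 \frac{3}{-3 + 2} = -35 - 80 \frac{3}{-1} = -35 - 80 \cdot 3 \left(-1\right) = -35 - -240 = -35 + 240 = 205$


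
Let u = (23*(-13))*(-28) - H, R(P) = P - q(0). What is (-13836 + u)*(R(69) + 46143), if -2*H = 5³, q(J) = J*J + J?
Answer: -249614118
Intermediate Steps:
q(J) = J + J² (q(J) = J² + J = J + J²)
H = -125/2 (H = -½*5³ = -½*125 = -125/2 ≈ -62.500)
R(P) = P (R(P) = P - 0*(1 + 0) = P - 0 = P - 1*0 = P + 0 = P)
u = 16869/2 (u = (23*(-13))*(-28) - 1*(-125/2) = -299*(-28) + 125/2 = 8372 + 125/2 = 16869/2 ≈ 8434.5)
(-13836 + u)*(R(69) + 46143) = (-13836 + 16869/2)*(69 + 46143) = -10803/2*46212 = -249614118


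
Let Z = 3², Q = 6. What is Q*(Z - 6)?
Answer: 18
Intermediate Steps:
Z = 9
Q*(Z - 6) = 6*(9 - 6) = 6*3 = 18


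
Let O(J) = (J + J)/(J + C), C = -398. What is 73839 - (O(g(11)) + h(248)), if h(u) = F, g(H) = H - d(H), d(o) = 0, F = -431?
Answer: 28742512/387 ≈ 74270.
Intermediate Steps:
g(H) = H (g(H) = H - 1*0 = H + 0 = H)
O(J) = 2*J/(-398 + J) (O(J) = (J + J)/(J - 398) = (2*J)/(-398 + J) = 2*J/(-398 + J))
h(u) = -431
73839 - (O(g(11)) + h(248)) = 73839 - (2*11/(-398 + 11) - 431) = 73839 - (2*11/(-387) - 431) = 73839 - (2*11*(-1/387) - 431) = 73839 - (-22/387 - 431) = 73839 - 1*(-166819/387) = 73839 + 166819/387 = 28742512/387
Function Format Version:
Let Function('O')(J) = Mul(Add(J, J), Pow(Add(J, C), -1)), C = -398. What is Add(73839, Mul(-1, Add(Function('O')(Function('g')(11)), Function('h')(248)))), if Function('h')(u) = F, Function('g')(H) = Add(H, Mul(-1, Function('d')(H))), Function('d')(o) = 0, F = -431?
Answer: Rational(28742512, 387) ≈ 74270.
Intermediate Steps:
Function('g')(H) = H (Function('g')(H) = Add(H, Mul(-1, 0)) = Add(H, 0) = H)
Function('O')(J) = Mul(2, J, Pow(Add(-398, J), -1)) (Function('O')(J) = Mul(Add(J, J), Pow(Add(J, -398), -1)) = Mul(Mul(2, J), Pow(Add(-398, J), -1)) = Mul(2, J, Pow(Add(-398, J), -1)))
Function('h')(u) = -431
Add(73839, Mul(-1, Add(Function('O')(Function('g')(11)), Function('h')(248)))) = Add(73839, Mul(-1, Add(Mul(2, 11, Pow(Add(-398, 11), -1)), -431))) = Add(73839, Mul(-1, Add(Mul(2, 11, Pow(-387, -1)), -431))) = Add(73839, Mul(-1, Add(Mul(2, 11, Rational(-1, 387)), -431))) = Add(73839, Mul(-1, Add(Rational(-22, 387), -431))) = Add(73839, Mul(-1, Rational(-166819, 387))) = Add(73839, Rational(166819, 387)) = Rational(28742512, 387)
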